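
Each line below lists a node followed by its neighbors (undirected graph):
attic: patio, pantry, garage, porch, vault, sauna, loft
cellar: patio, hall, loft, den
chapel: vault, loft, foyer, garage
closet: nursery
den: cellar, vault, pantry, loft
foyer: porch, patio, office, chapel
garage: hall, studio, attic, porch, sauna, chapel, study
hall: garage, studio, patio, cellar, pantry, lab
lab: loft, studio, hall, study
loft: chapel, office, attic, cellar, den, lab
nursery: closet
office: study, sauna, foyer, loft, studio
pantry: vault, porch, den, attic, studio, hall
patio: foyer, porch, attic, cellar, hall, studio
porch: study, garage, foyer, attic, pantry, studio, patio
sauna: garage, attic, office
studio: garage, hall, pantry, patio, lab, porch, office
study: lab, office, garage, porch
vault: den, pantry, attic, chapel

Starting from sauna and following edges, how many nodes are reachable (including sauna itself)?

BFS from sauna visits: sauna, garage, attic, office, hall, studio, porch, chapel, study, patio, pantry, vault, loft, foyer, cellar, lab, den
Reachable nodes: 17 of 19 total.

17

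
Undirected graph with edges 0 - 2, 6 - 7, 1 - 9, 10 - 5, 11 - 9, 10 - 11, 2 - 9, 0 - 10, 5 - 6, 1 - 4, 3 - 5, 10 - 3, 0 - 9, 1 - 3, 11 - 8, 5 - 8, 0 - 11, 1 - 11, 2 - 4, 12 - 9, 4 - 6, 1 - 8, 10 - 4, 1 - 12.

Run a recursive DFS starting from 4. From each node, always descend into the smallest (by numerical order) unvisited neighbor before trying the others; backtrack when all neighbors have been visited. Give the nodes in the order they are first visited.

Visit 4
4 → 1
1 → 3
3 → 5
5 → 6
6 → 7
5 → 8
8 → 11
11 → 0
0 → 2
2 → 9
9 → 12
0 → 10

4, 1, 3, 5, 6, 7, 8, 11, 0, 2, 9, 12, 10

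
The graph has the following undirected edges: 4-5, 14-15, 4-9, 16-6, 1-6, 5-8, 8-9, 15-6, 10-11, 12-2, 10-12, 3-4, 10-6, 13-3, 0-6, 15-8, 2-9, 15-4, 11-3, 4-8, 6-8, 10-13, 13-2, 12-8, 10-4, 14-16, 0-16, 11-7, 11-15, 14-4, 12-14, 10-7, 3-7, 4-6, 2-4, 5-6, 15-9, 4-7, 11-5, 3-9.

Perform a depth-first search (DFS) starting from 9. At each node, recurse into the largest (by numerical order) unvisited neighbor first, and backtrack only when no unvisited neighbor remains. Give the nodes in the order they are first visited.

9, 15, 14, 16, 6, 10, 13, 3, 11, 7, 4, 8, 12, 2, 5, 1, 0

Visit 9
9 → 15
15 → 14
14 → 16
16 → 6
6 → 10
10 → 13
13 → 3
3 → 11
11 → 7
7 → 4
4 → 8
8 → 12
12 → 2
8 → 5
6 → 1
6 → 0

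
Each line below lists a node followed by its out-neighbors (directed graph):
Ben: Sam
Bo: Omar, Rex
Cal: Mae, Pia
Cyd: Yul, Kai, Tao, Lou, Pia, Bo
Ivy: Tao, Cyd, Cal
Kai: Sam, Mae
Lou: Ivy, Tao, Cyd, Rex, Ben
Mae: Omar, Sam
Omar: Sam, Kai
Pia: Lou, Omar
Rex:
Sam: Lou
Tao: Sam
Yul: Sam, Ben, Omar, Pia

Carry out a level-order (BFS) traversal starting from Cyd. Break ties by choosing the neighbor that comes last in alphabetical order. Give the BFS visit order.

Cyd -> Yul -> Tao -> Pia -> Lou -> Kai -> Bo -> Sam -> Omar -> Ben -> Rex -> Ivy -> Mae -> Cal

Visit Cyd; enqueue Yul, Tao, Pia, Lou, Kai, Bo → queue [Yul, Tao, Pia, Lou, Kai, Bo]
Visit Yul; enqueue Sam, Omar, Ben → queue [Tao, Pia, Lou, Kai, Bo, Sam, Omar, Ben]
Visit Tao → queue [Pia, Lou, Kai, Bo, Sam, Omar, Ben]
Visit Pia → queue [Lou, Kai, Bo, Sam, Omar, Ben]
Visit Lou; enqueue Rex, Ivy → queue [Kai, Bo, Sam, Omar, Ben, Rex, Ivy]
Visit Kai; enqueue Mae → queue [Bo, Sam, Omar, Ben, Rex, Ivy, Mae]
Visit Bo → queue [Sam, Omar, Ben, Rex, Ivy, Mae]
Visit Sam → queue [Omar, Ben, Rex, Ivy, Mae]
Visit Omar → queue [Ben, Rex, Ivy, Mae]
Visit Ben → queue [Rex, Ivy, Mae]
Visit Rex → queue [Ivy, Mae]
Visit Ivy; enqueue Cal → queue [Mae, Cal]
Visit Mae → queue [Cal]
Visit Cal → queue []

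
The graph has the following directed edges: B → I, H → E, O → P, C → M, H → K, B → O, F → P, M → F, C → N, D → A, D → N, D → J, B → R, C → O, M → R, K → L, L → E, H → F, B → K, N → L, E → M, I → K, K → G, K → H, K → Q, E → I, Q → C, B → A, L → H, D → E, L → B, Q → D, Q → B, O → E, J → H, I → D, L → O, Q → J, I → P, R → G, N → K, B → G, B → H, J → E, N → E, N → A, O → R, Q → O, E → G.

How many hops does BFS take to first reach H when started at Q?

2

Level 0: Q
Level 1: B, C, D, J, O
Level 2: A, E, G, H, I, K, M, N, P, R
Level 3: F, L
H first appears at level 2.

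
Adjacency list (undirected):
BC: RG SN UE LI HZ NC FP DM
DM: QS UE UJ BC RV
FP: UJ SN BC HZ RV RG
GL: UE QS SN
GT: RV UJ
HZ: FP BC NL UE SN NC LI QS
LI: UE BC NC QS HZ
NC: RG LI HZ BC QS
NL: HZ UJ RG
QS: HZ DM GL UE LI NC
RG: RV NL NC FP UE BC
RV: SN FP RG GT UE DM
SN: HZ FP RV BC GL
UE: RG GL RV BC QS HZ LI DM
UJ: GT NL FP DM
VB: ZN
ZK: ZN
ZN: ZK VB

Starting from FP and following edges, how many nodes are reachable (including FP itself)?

15

BFS from FP visits: FP, UJ, SN, BC, HZ, RV, RG, GT, NL, DM, GL, UE, LI, NC, QS
Reachable nodes: 15 of 18 total.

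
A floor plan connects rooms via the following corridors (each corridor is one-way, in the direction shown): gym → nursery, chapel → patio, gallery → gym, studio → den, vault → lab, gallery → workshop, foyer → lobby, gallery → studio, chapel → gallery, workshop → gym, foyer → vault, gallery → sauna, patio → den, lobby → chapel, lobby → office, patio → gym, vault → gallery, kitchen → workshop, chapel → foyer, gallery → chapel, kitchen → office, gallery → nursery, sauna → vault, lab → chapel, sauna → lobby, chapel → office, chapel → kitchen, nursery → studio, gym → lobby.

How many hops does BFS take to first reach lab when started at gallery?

3

Level 0: gallery
Level 1: chapel, gym, nursery, sauna, studio, workshop
Level 2: den, foyer, kitchen, lobby, office, patio, vault
Level 3: lab
lab first appears at level 3.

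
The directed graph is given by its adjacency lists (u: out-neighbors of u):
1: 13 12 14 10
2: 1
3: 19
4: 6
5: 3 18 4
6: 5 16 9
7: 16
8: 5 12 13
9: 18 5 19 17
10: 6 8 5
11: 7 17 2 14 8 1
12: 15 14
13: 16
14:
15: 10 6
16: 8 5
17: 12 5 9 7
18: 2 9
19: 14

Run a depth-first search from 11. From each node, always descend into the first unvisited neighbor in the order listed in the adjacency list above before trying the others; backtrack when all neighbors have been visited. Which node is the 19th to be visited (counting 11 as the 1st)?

4

Visit 11
11 → 7
7 → 16
16 → 8
8 → 5
5 → 3
3 → 19
19 → 14
5 → 18
18 → 2
2 → 1
1 → 13
1 → 12
12 → 15
15 → 10
10 → 6
6 → 9
9 → 17
5 → 4

Visit order: 11, 7, 16, 8, 5, 3, 19, 14, 18, 2, 1, 13, 12, 15, 10, 6, 9, 17, 4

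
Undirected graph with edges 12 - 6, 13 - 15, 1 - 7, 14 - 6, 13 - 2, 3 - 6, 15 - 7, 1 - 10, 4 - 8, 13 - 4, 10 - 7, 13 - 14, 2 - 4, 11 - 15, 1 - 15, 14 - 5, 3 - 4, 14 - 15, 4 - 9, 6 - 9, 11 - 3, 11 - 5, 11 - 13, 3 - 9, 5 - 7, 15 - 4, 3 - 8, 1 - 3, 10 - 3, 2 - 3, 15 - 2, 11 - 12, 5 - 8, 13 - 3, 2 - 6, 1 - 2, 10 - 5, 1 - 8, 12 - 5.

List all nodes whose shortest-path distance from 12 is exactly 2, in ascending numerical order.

2, 3, 7, 8, 9, 10, 13, 14, 15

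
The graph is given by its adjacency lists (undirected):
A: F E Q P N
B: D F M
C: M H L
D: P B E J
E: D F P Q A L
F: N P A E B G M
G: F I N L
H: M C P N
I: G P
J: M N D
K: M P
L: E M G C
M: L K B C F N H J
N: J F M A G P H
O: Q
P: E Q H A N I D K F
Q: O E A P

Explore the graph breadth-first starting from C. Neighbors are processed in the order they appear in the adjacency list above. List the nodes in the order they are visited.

Visit C; enqueue M, H, L → queue [M, H, L]
Visit M; enqueue K, B, F, N, J → queue [H, L, K, B, F, N, J]
Visit H; enqueue P → queue [L, K, B, F, N, J, P]
Visit L; enqueue E, G → queue [K, B, F, N, J, P, E, G]
Visit K → queue [B, F, N, J, P, E, G]
Visit B; enqueue D → queue [F, N, J, P, E, G, D]
Visit F; enqueue A → queue [N, J, P, E, G, D, A]
Visit N → queue [J, P, E, G, D, A]
Visit J → queue [P, E, G, D, A]
Visit P; enqueue Q, I → queue [E, G, D, A, Q, I]
Visit E → queue [G, D, A, Q, I]
Visit G → queue [D, A, Q, I]
Visit D → queue [A, Q, I]
Visit A → queue [Q, I]
Visit Q; enqueue O → queue [I, O]
Visit I → queue [O]
Visit O → queue []

C → M → H → L → K → B → F → N → J → P → E → G → D → A → Q → I → O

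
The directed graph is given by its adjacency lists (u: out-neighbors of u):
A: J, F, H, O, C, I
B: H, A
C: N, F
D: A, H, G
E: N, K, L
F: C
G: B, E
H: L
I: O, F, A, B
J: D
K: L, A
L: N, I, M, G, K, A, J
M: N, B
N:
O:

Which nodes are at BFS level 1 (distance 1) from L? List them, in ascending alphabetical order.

Level 0: L
Level 1: A, G, I, J, K, M, N
Level 2: B, C, D, E, F, H, O

A, G, I, J, K, M, N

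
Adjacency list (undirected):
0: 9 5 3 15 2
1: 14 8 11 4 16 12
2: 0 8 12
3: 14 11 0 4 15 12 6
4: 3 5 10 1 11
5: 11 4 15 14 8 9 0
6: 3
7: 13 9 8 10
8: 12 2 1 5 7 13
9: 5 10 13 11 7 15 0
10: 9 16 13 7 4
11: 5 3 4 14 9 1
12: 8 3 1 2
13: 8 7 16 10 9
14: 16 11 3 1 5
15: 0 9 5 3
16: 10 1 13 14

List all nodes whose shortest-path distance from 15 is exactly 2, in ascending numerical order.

2, 4, 6, 7, 8, 10, 11, 12, 13, 14

Level 0: 15
Level 1: 0, 3, 5, 9
Level 2: 2, 4, 6, 7, 8, 10, 11, 12, 13, 14
Level 3: 1, 16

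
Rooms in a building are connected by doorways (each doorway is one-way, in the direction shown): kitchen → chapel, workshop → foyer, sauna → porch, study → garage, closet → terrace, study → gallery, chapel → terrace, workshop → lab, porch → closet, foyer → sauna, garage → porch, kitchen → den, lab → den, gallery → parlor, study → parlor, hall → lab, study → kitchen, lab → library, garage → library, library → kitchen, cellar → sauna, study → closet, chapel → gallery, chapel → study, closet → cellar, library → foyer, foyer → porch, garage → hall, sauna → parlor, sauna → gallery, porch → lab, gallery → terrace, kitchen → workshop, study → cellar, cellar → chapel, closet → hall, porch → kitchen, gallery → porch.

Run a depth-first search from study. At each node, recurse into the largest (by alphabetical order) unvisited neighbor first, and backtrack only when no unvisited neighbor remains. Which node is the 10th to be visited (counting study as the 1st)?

Visit study
study → parlor
study → kitchen
kitchen → workshop
workshop → lab
lab → library
library → foyer
foyer → sauna
sauna → porch
porch → closet
closet → terrace
closet → hall
closet → cellar
cellar → chapel
chapel → gallery
lab → den
study → garage

Visit order: study, parlor, kitchen, workshop, lab, library, foyer, sauna, porch, closet, terrace, hall, cellar, chapel, gallery, den, garage

closet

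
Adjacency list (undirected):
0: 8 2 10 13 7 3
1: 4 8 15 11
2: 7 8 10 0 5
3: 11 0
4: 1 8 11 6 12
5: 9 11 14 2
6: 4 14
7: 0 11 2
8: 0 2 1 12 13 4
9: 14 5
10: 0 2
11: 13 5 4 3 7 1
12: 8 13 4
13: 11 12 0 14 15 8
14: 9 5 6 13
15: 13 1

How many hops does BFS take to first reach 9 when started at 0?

3

Level 0: 0
Level 1: 2, 3, 7, 8, 10, 13
Level 2: 1, 4, 5, 11, 12, 14, 15
Level 3: 6, 9
9 first appears at level 3.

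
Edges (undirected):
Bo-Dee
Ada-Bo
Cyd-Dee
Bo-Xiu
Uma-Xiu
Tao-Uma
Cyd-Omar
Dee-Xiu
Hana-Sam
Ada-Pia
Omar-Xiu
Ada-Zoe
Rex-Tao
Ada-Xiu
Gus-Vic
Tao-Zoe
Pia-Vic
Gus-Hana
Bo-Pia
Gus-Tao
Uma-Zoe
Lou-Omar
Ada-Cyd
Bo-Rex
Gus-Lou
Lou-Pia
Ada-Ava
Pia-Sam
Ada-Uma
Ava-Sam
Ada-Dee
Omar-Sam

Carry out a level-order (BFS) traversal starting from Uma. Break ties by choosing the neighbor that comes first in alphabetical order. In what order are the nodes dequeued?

Visit Uma; enqueue Ada, Tao, Xiu, Zoe → queue [Ada, Tao, Xiu, Zoe]
Visit Ada; enqueue Ava, Bo, Cyd, Dee, Pia → queue [Tao, Xiu, Zoe, Ava, Bo, Cyd, Dee, Pia]
Visit Tao; enqueue Gus, Rex → queue [Xiu, Zoe, Ava, Bo, Cyd, Dee, Pia, Gus, Rex]
Visit Xiu; enqueue Omar → queue [Zoe, Ava, Bo, Cyd, Dee, Pia, Gus, Rex, Omar]
Visit Zoe → queue [Ava, Bo, Cyd, Dee, Pia, Gus, Rex, Omar]
Visit Ava; enqueue Sam → queue [Bo, Cyd, Dee, Pia, Gus, Rex, Omar, Sam]
Visit Bo → queue [Cyd, Dee, Pia, Gus, Rex, Omar, Sam]
Visit Cyd → queue [Dee, Pia, Gus, Rex, Omar, Sam]
Visit Dee → queue [Pia, Gus, Rex, Omar, Sam]
Visit Pia; enqueue Lou, Vic → queue [Gus, Rex, Omar, Sam, Lou, Vic]
Visit Gus; enqueue Hana → queue [Rex, Omar, Sam, Lou, Vic, Hana]
Visit Rex → queue [Omar, Sam, Lou, Vic, Hana]
Visit Omar → queue [Sam, Lou, Vic, Hana]
Visit Sam → queue [Lou, Vic, Hana]
Visit Lou → queue [Vic, Hana]
Visit Vic → queue [Hana]
Visit Hana → queue []

Uma, Ada, Tao, Xiu, Zoe, Ava, Bo, Cyd, Dee, Pia, Gus, Rex, Omar, Sam, Lou, Vic, Hana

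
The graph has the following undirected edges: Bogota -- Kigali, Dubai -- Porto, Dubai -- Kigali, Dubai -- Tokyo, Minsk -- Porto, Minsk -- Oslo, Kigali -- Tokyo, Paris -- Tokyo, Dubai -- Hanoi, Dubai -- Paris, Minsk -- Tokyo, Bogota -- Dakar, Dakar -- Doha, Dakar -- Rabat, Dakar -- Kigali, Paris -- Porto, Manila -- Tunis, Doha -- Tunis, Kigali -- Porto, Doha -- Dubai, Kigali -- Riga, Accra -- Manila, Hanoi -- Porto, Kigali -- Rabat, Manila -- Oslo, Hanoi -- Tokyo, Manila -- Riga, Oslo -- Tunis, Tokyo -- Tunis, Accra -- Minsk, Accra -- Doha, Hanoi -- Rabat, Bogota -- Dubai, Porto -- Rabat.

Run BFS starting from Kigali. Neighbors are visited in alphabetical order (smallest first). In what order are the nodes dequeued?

Visit Kigali; enqueue Bogota, Dakar, Dubai, Porto, Rabat, Riga, Tokyo → queue [Bogota, Dakar, Dubai, Porto, Rabat, Riga, Tokyo]
Visit Bogota → queue [Dakar, Dubai, Porto, Rabat, Riga, Tokyo]
Visit Dakar; enqueue Doha → queue [Dubai, Porto, Rabat, Riga, Tokyo, Doha]
Visit Dubai; enqueue Hanoi, Paris → queue [Porto, Rabat, Riga, Tokyo, Doha, Hanoi, Paris]
Visit Porto; enqueue Minsk → queue [Rabat, Riga, Tokyo, Doha, Hanoi, Paris, Minsk]
Visit Rabat → queue [Riga, Tokyo, Doha, Hanoi, Paris, Minsk]
Visit Riga; enqueue Manila → queue [Tokyo, Doha, Hanoi, Paris, Minsk, Manila]
Visit Tokyo; enqueue Tunis → queue [Doha, Hanoi, Paris, Minsk, Manila, Tunis]
Visit Doha; enqueue Accra → queue [Hanoi, Paris, Minsk, Manila, Tunis, Accra]
Visit Hanoi → queue [Paris, Minsk, Manila, Tunis, Accra]
Visit Paris → queue [Minsk, Manila, Tunis, Accra]
Visit Minsk; enqueue Oslo → queue [Manila, Tunis, Accra, Oslo]
Visit Manila → queue [Tunis, Accra, Oslo]
Visit Tunis → queue [Accra, Oslo]
Visit Accra → queue [Oslo]
Visit Oslo → queue []

Kigali → Bogota → Dakar → Dubai → Porto → Rabat → Riga → Tokyo → Doha → Hanoi → Paris → Minsk → Manila → Tunis → Accra → Oslo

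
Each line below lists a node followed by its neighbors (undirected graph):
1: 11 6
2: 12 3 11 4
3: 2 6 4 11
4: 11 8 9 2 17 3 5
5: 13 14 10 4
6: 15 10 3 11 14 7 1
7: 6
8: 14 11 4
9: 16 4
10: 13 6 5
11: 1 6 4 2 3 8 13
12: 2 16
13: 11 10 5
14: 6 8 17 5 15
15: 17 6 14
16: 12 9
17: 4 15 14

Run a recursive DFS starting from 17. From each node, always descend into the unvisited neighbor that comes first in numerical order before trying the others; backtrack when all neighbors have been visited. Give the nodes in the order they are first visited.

17, 4, 2, 3, 6, 1, 11, 8, 14, 5, 10, 13, 15, 7, 12, 16, 9

Visit 17
17 → 4
4 → 2
2 → 3
3 → 6
6 → 1
1 → 11
11 → 8
8 → 14
14 → 5
5 → 10
10 → 13
14 → 15
6 → 7
2 → 12
12 → 16
16 → 9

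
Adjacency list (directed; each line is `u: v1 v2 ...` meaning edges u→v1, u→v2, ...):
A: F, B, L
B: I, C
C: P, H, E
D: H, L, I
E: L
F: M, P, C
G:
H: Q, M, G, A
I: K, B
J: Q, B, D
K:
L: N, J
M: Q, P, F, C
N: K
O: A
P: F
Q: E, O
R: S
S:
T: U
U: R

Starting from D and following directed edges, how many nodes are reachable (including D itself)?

17

BFS from D visits: D, H, I, L, A, G, M, Q, B, K, J, N, F, C, P, E, O
Reachable nodes: 17 of 21 total.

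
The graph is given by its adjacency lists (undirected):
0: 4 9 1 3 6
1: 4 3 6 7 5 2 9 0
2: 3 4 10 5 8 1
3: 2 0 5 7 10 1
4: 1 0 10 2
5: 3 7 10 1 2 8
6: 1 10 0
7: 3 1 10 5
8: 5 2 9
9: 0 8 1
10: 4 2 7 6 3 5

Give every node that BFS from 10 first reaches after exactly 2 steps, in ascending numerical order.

0, 1, 8

Level 0: 10
Level 1: 2, 3, 4, 5, 6, 7
Level 2: 0, 1, 8
Level 3: 9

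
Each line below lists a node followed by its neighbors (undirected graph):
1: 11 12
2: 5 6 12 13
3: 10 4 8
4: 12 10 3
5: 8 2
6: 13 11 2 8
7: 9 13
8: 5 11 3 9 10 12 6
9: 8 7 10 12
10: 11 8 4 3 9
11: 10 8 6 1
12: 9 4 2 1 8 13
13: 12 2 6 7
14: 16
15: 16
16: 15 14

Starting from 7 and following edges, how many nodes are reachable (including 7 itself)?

BFS from 7 visits: 7, 13, 9, 12, 6, 2, 10, 8, 4, 1, 11, 5, 3
Reachable nodes: 13 of 16 total.

13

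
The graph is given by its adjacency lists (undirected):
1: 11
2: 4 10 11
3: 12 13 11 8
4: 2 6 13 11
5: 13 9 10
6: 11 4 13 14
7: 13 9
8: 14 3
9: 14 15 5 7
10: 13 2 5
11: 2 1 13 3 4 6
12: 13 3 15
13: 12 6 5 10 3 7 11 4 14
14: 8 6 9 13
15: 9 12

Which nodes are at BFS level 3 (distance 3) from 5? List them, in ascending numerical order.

Level 0: 5
Level 1: 9, 10, 13
Level 2: 2, 3, 4, 6, 7, 11, 12, 14, 15
Level 3: 1, 8

1, 8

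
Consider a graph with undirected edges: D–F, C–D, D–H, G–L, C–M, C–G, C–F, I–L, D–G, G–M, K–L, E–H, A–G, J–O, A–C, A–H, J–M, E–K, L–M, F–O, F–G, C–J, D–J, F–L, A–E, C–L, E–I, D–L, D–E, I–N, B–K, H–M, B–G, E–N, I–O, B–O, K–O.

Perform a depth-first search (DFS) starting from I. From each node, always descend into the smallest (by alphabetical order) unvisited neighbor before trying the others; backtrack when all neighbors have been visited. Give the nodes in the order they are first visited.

Visit I
I → E
E → A
A → C
C → D
D → F
F → G
G → B
B → K
K → L
L → M
M → H
M → J
J → O
E → N

I, E, A, C, D, F, G, B, K, L, M, H, J, O, N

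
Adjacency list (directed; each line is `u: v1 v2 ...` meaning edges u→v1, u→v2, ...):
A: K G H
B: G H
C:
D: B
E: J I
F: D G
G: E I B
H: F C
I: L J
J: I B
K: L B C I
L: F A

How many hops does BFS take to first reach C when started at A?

2

Level 0: A
Level 1: G, H, K
Level 2: B, C, E, F, I, L
Level 3: D, J
C first appears at level 2.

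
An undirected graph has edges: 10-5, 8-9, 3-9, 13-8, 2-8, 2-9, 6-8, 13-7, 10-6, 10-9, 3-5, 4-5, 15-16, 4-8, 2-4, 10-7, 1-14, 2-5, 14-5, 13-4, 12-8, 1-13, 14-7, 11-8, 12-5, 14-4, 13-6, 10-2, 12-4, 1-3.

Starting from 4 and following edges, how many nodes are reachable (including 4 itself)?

BFS from 4 visits: 4, 14, 13, 12, 8, 5, 2, 7, 1, 6, 11, 9, 10, 3
Reachable nodes: 14 of 16 total.

14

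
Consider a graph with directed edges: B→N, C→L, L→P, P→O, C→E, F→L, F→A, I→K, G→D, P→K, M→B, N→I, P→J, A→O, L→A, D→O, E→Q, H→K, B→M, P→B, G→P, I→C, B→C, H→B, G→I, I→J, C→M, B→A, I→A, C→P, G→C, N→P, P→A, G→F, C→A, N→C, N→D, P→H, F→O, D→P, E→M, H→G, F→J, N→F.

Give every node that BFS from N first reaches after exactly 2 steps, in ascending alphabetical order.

A, B, E, H, J, K, L, M, O

Level 0: N
Level 1: C, D, F, I, P
Level 2: A, B, E, H, J, K, L, M, O
Level 3: G, Q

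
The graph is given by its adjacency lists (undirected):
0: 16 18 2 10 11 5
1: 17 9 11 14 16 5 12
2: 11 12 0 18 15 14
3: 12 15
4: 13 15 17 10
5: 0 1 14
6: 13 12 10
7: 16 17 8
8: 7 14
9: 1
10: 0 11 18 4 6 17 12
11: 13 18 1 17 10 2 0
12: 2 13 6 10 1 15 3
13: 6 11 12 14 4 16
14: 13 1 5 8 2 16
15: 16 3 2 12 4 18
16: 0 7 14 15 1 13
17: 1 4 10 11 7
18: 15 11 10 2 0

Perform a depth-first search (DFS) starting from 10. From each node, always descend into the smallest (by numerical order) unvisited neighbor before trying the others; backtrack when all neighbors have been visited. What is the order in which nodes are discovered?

10 0 2 11 1 5 14 8 7 16 13 4 15 3 12 6 18 17 9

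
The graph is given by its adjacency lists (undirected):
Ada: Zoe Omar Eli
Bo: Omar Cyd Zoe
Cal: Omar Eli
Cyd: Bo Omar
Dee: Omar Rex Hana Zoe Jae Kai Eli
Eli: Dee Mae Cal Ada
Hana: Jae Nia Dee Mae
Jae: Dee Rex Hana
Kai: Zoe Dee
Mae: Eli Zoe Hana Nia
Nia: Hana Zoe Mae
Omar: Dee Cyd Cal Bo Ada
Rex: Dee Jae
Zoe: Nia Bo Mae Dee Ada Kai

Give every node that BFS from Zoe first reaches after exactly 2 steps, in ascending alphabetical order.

Level 0: Zoe
Level 1: Ada, Bo, Dee, Kai, Mae, Nia
Level 2: Cyd, Eli, Hana, Jae, Omar, Rex
Level 3: Cal

Cyd, Eli, Hana, Jae, Omar, Rex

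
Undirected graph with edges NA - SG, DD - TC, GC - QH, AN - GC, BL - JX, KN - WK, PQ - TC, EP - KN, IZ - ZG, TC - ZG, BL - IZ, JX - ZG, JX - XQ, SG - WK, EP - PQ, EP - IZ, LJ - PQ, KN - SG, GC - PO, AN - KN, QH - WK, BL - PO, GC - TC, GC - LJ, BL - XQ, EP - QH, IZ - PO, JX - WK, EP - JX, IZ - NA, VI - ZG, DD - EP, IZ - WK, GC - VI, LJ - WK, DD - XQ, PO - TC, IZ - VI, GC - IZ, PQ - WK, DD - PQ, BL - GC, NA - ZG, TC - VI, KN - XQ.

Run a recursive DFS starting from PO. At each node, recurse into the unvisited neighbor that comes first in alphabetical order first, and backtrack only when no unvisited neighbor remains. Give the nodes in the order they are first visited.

PO, BL, GC, AN, KN, EP, DD, PQ, LJ, WK, IZ, NA, SG, ZG, JX, XQ, TC, VI, QH

Visit PO
PO → BL
BL → GC
GC → AN
AN → KN
KN → EP
EP → DD
DD → PQ
PQ → LJ
LJ → WK
WK → IZ
IZ → NA
NA → SG
NA → ZG
ZG → JX
JX → XQ
ZG → TC
TC → VI
WK → QH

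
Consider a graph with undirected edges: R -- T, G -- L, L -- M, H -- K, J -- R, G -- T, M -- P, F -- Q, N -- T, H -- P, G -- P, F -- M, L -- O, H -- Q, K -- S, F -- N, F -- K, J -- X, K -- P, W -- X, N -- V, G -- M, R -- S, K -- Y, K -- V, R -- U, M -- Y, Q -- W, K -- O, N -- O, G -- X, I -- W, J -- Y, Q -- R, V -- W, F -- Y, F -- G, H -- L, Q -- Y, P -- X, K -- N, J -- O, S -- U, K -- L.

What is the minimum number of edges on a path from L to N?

Level 0: L
Level 1: G, H, K, M, O
Level 2: F, J, N, P, Q, S, T, V, X, Y
Level 3: R, U, W
Level 4: I
N first appears at level 2.

2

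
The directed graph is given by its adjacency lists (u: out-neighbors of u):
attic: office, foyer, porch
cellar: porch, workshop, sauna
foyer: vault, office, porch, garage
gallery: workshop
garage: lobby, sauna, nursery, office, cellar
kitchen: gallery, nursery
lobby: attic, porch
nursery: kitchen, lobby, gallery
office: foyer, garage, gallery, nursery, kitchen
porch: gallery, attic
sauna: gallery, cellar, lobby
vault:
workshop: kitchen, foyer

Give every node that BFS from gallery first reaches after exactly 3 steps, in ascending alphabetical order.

garage, nursery, office, porch, vault

Level 0: gallery
Level 1: workshop
Level 2: foyer, kitchen
Level 3: garage, nursery, office, porch, vault
Level 4: attic, cellar, lobby, sauna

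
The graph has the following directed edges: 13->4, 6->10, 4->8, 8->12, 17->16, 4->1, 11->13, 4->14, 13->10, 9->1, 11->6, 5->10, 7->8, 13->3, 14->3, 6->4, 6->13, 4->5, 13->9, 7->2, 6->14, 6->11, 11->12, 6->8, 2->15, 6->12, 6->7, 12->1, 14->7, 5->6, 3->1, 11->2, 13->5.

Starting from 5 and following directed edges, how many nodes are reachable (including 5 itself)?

BFS from 5 visits: 5, 6, 10, 4, 7, 8, 11, 12, 13, 14, 1, 2, 3, 9, 15
Reachable nodes: 15 of 17 total.

15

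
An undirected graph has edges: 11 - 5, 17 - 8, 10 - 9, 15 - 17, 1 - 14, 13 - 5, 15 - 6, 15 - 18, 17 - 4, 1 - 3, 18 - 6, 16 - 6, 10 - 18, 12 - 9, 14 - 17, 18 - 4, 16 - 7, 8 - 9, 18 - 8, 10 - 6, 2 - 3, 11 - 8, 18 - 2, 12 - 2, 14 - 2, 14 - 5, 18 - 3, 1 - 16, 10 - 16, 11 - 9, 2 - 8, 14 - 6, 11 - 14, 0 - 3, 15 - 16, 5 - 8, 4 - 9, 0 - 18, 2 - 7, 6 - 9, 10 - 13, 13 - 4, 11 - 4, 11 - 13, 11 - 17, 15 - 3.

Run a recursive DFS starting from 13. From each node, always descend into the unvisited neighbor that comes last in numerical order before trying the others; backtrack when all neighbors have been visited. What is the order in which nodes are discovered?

Visit 13
13 → 11
11 → 17
17 → 15
15 → 18
18 → 10
10 → 16
16 → 7
7 → 2
2 → 14
14 → 6
6 → 9
9 → 12
9 → 8
8 → 5
9 → 4
14 → 1
1 → 3
3 → 0

13 11 17 15 18 10 16 7 2 14 6 9 12 8 5 4 1 3 0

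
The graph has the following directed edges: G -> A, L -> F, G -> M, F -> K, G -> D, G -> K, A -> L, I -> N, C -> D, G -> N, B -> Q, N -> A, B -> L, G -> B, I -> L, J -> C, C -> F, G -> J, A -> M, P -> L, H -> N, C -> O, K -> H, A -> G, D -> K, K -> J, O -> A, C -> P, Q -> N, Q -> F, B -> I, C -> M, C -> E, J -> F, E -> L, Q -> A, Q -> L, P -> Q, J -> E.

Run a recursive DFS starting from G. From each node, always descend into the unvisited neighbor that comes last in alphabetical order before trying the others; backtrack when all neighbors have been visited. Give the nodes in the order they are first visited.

G -> N -> A -> M -> L -> F -> K -> J -> E -> C -> P -> Q -> O -> D -> H -> B -> I

Visit G
G → N
N → A
A → M
A → L
L → F
F → K
K → J
J → E
J → C
C → P
P → Q
C → O
C → D
K → H
G → B
B → I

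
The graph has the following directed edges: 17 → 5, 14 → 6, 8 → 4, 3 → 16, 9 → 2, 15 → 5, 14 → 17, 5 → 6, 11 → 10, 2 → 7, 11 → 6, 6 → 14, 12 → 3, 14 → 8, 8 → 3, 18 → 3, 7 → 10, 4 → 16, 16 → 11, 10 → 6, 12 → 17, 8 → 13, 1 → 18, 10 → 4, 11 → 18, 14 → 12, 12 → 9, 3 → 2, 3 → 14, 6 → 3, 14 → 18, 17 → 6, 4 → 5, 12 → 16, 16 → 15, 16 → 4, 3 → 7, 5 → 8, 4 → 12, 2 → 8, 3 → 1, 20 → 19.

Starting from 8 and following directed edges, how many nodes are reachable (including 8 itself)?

BFS from 8 visits: 8, 3, 4, 13, 1, 2, 7, 14, 16, 5, 12, 18, 10, 6, 17, 11, 15, 9
Reachable nodes: 18 of 20 total.

18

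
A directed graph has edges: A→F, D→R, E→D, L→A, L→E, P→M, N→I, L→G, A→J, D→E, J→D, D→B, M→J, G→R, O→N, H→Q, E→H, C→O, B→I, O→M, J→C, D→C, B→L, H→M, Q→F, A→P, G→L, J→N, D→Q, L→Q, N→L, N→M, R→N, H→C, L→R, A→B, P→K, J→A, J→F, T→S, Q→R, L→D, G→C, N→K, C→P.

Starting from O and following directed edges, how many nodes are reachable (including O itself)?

18

BFS from O visits: O, N, M, L, K, I, J, R, Q, G, E, D, A, F, C, H, B, P
Reachable nodes: 18 of 20 total.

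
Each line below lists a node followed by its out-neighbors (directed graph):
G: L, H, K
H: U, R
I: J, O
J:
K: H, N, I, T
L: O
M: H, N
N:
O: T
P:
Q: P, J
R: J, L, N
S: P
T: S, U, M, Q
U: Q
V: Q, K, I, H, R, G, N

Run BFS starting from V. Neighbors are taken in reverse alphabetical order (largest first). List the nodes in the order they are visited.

V -> R -> Q -> N -> K -> I -> H -> G -> L -> J -> P -> T -> O -> U -> S -> M

Visit V; enqueue R, Q, N, K, I, H, G → queue [R, Q, N, K, I, H, G]
Visit R; enqueue L, J → queue [Q, N, K, I, H, G, L, J]
Visit Q; enqueue P → queue [N, K, I, H, G, L, J, P]
Visit N → queue [K, I, H, G, L, J, P]
Visit K; enqueue T → queue [I, H, G, L, J, P, T]
Visit I; enqueue O → queue [H, G, L, J, P, T, O]
Visit H; enqueue U → queue [G, L, J, P, T, O, U]
Visit G → queue [L, J, P, T, O, U]
Visit L → queue [J, P, T, O, U]
Visit J → queue [P, T, O, U]
Visit P → queue [T, O, U]
Visit T; enqueue S, M → queue [O, U, S, M]
Visit O → queue [U, S, M]
Visit U → queue [S, M]
Visit S → queue [M]
Visit M → queue []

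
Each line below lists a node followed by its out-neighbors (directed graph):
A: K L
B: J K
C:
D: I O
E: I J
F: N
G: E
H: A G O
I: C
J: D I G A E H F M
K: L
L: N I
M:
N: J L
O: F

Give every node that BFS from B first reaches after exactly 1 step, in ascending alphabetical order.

J, K

Level 0: B
Level 1: J, K
Level 2: A, D, E, F, G, H, I, L, M
Level 3: C, N, O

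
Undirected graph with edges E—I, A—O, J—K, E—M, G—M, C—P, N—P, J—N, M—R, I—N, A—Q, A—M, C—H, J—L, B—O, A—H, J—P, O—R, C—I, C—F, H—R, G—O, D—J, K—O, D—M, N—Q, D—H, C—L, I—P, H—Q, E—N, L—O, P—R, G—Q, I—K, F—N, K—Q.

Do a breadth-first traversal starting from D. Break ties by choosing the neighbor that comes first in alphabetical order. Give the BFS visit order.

D -> H -> J -> M -> A -> C -> Q -> R -> K -> L -> N -> P -> E -> G -> O -> F -> I -> B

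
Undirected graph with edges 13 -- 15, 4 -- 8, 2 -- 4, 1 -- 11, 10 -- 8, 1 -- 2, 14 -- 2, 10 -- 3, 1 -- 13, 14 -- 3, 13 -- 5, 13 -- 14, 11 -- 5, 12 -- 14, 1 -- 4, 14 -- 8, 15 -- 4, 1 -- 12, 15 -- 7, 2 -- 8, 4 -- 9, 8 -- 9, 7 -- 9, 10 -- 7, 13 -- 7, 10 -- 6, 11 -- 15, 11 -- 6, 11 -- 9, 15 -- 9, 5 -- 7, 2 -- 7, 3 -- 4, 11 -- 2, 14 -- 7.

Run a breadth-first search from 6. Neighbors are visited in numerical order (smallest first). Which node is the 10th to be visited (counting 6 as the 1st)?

9

Visit 6; enqueue 10, 11 → queue [10, 11]
Visit 10; enqueue 3, 7, 8 → queue [11, 3, 7, 8]
Visit 11; enqueue 1, 2, 5, 9, 15 → queue [3, 7, 8, 1, 2, 5, 9, 15]
Visit 3; enqueue 4, 14 → queue [7, 8, 1, 2, 5, 9, 15, 4, 14]
Visit 7; enqueue 13 → queue [8, 1, 2, 5, 9, 15, 4, 14, 13]
Visit 8 → queue [1, 2, 5, 9, 15, 4, 14, 13]
Visit 1; enqueue 12 → queue [2, 5, 9, 15, 4, 14, 13, 12]
Visit 2 → queue [5, 9, 15, 4, 14, 13, 12]
Visit 5 → queue [9, 15, 4, 14, 13, 12]
Visit 9 → queue [15, 4, 14, 13, 12]
Visit 15 → queue [4, 14, 13, 12]
Visit 4 → queue [14, 13, 12]
Visit 14 → queue [13, 12]
Visit 13 → queue [12]
Visit 12 → queue []

Visit order: 6, 10, 11, 3, 7, 8, 1, 2, 5, 9, 15, 4, 14, 13, 12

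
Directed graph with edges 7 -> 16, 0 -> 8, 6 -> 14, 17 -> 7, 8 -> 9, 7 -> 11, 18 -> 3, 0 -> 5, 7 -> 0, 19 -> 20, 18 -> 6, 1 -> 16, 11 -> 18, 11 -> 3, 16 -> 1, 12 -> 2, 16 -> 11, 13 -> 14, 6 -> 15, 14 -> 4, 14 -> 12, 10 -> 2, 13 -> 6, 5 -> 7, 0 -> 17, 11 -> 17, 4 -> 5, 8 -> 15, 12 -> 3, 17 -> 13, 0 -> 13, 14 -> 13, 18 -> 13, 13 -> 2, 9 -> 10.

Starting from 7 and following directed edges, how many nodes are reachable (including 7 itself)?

BFS from 7 visits: 7, 16, 11, 0, 1, 18, 17, 3, 13, 8, 5, 6, 14, 2, 15, 9, 12, 4, 10
Reachable nodes: 19 of 21 total.

19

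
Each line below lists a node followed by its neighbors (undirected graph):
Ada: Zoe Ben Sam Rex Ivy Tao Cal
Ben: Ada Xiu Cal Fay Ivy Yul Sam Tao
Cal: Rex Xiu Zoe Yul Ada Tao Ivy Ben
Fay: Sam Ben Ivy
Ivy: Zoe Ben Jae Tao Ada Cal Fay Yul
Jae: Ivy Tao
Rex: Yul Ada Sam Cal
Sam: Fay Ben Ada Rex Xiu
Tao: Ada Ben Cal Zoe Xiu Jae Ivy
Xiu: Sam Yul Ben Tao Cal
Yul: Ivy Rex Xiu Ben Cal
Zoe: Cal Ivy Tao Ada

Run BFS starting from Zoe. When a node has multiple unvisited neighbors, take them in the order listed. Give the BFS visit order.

Visit Zoe; enqueue Cal, Ivy, Tao, Ada → queue [Cal, Ivy, Tao, Ada]
Visit Cal; enqueue Rex, Xiu, Yul, Ben → queue [Ivy, Tao, Ada, Rex, Xiu, Yul, Ben]
Visit Ivy; enqueue Jae, Fay → queue [Tao, Ada, Rex, Xiu, Yul, Ben, Jae, Fay]
Visit Tao → queue [Ada, Rex, Xiu, Yul, Ben, Jae, Fay]
Visit Ada; enqueue Sam → queue [Rex, Xiu, Yul, Ben, Jae, Fay, Sam]
Visit Rex → queue [Xiu, Yul, Ben, Jae, Fay, Sam]
Visit Xiu → queue [Yul, Ben, Jae, Fay, Sam]
Visit Yul → queue [Ben, Jae, Fay, Sam]
Visit Ben → queue [Jae, Fay, Sam]
Visit Jae → queue [Fay, Sam]
Visit Fay → queue [Sam]
Visit Sam → queue []

Zoe Cal Ivy Tao Ada Rex Xiu Yul Ben Jae Fay Sam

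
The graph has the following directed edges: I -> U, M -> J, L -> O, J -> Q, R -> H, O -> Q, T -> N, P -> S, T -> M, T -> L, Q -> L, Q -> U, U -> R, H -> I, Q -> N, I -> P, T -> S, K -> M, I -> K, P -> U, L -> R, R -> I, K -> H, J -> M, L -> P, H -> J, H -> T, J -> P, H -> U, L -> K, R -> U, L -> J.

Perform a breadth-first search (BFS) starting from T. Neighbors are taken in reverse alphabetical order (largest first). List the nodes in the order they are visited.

Visit T; enqueue S, N, M, L → queue [S, N, M, L]
Visit S → queue [N, M, L]
Visit N → queue [M, L]
Visit M; enqueue J → queue [L, J]
Visit L; enqueue R, P, O, K → queue [J, R, P, O, K]
Visit J; enqueue Q → queue [R, P, O, K, Q]
Visit R; enqueue U, I, H → queue [P, O, K, Q, U, I, H]
Visit P → queue [O, K, Q, U, I, H]
Visit O → queue [K, Q, U, I, H]
Visit K → queue [Q, U, I, H]
Visit Q → queue [U, I, H]
Visit U → queue [I, H]
Visit I → queue [H]
Visit H → queue []

T -> S -> N -> M -> L -> J -> R -> P -> O -> K -> Q -> U -> I -> H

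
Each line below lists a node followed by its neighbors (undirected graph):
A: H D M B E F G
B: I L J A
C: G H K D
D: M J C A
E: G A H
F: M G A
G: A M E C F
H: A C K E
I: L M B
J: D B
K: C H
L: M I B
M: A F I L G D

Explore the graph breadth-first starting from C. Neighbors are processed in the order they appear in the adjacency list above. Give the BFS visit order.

C, G, H, K, D, A, M, E, F, J, B, I, L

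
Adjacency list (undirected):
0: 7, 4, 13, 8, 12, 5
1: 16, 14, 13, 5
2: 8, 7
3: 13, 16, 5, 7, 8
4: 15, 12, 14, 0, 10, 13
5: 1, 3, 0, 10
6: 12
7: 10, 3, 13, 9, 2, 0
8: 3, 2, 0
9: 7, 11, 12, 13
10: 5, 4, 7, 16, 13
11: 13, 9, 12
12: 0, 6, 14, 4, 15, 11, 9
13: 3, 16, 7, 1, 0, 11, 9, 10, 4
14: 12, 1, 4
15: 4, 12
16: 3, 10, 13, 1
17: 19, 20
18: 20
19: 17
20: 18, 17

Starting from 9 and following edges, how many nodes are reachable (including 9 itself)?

BFS from 9 visits: 9, 7, 11, 12, 13, 10, 3, 2, 0, 6, 14, 4, 15, 16, 1, 5, 8
Reachable nodes: 17 of 21 total.

17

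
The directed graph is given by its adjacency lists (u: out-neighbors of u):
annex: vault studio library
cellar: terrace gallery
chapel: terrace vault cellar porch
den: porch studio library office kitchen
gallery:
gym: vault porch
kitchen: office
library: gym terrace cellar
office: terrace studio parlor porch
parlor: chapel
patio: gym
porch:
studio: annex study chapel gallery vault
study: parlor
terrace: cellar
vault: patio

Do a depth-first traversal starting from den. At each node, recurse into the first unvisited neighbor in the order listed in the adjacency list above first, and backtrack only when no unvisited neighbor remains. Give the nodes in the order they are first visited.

den, porch, studio, annex, vault, patio, gym, library, terrace, cellar, gallery, study, parlor, chapel, office, kitchen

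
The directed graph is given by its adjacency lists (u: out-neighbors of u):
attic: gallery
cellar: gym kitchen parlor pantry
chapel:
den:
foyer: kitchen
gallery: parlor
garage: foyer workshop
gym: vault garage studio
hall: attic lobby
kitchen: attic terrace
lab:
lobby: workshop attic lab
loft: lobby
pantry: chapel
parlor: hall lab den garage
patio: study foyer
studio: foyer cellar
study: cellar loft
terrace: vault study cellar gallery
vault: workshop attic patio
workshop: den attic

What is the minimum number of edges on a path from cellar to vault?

Level 0: cellar
Level 1: gym, kitchen, pantry, parlor
Level 2: attic, chapel, den, garage, hall, lab, studio, terrace, vault
Level 3: foyer, gallery, lobby, patio, study, workshop
Level 4: loft
vault first appears at level 2.

2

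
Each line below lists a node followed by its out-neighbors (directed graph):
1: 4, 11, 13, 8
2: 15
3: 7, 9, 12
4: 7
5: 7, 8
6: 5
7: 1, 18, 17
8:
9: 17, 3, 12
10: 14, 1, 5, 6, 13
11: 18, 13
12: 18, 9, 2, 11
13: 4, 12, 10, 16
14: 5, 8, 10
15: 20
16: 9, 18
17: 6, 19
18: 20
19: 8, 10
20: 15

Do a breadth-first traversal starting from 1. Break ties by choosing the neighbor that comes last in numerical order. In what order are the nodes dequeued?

Visit 1; enqueue 13, 11, 8, 4 → queue [13, 11, 8, 4]
Visit 13; enqueue 16, 12, 10 → queue [11, 8, 4, 16, 12, 10]
Visit 11; enqueue 18 → queue [8, 4, 16, 12, 10, 18]
Visit 8 → queue [4, 16, 12, 10, 18]
Visit 4; enqueue 7 → queue [16, 12, 10, 18, 7]
Visit 16; enqueue 9 → queue [12, 10, 18, 7, 9]
Visit 12; enqueue 2 → queue [10, 18, 7, 9, 2]
Visit 10; enqueue 14, 6, 5 → queue [18, 7, 9, 2, 14, 6, 5]
Visit 18; enqueue 20 → queue [7, 9, 2, 14, 6, 5, 20]
Visit 7; enqueue 17 → queue [9, 2, 14, 6, 5, 20, 17]
Visit 9; enqueue 3 → queue [2, 14, 6, 5, 20, 17, 3]
Visit 2; enqueue 15 → queue [14, 6, 5, 20, 17, 3, 15]
Visit 14 → queue [6, 5, 20, 17, 3, 15]
Visit 6 → queue [5, 20, 17, 3, 15]
Visit 5 → queue [20, 17, 3, 15]
Visit 20 → queue [17, 3, 15]
Visit 17; enqueue 19 → queue [3, 15, 19]
Visit 3 → queue [15, 19]
Visit 15 → queue [19]
Visit 19 → queue []

1, 13, 11, 8, 4, 16, 12, 10, 18, 7, 9, 2, 14, 6, 5, 20, 17, 3, 15, 19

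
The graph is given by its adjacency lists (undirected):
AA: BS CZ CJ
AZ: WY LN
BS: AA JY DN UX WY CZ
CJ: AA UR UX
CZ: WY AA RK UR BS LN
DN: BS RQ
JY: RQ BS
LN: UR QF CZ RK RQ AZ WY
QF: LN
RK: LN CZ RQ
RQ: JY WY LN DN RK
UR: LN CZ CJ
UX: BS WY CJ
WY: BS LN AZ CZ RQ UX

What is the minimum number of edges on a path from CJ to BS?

2

Level 0: CJ
Level 1: AA, UR, UX
Level 2: BS, CZ, LN, WY
Level 3: AZ, DN, JY, QF, RK, RQ
BS first appears at level 2.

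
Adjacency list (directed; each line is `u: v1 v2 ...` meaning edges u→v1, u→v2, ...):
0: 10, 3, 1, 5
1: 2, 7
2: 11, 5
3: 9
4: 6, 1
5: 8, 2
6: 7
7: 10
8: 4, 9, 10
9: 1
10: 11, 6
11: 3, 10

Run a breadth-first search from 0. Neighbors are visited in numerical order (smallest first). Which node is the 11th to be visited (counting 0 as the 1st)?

Visit 0; enqueue 1, 3, 5, 10 → queue [1, 3, 5, 10]
Visit 1; enqueue 2, 7 → queue [3, 5, 10, 2, 7]
Visit 3; enqueue 9 → queue [5, 10, 2, 7, 9]
Visit 5; enqueue 8 → queue [10, 2, 7, 9, 8]
Visit 10; enqueue 6, 11 → queue [2, 7, 9, 8, 6, 11]
Visit 2 → queue [7, 9, 8, 6, 11]
Visit 7 → queue [9, 8, 6, 11]
Visit 9 → queue [8, 6, 11]
Visit 8; enqueue 4 → queue [6, 11, 4]
Visit 6 → queue [11, 4]
Visit 11 → queue [4]
Visit 4 → queue []

Visit order: 0, 1, 3, 5, 10, 2, 7, 9, 8, 6, 11, 4

11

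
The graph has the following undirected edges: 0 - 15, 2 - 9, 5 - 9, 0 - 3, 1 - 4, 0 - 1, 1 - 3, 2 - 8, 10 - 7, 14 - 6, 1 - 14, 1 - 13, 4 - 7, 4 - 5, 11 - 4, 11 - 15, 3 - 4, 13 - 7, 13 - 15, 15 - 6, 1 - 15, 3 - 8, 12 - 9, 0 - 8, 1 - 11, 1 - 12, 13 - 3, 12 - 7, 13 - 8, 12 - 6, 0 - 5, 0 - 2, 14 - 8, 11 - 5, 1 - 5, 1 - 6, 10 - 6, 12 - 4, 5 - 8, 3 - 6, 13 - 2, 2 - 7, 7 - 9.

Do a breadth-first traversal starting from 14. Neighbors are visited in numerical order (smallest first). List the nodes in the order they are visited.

14 1 6 8 0 3 4 5 11 12 13 15 10 2 7 9

Visit 14; enqueue 1, 6, 8 → queue [1, 6, 8]
Visit 1; enqueue 0, 3, 4, 5, 11, 12, 13, 15 → queue [6, 8, 0, 3, 4, 5, 11, 12, 13, 15]
Visit 6; enqueue 10 → queue [8, 0, 3, 4, 5, 11, 12, 13, 15, 10]
Visit 8; enqueue 2 → queue [0, 3, 4, 5, 11, 12, 13, 15, 10, 2]
Visit 0 → queue [3, 4, 5, 11, 12, 13, 15, 10, 2]
Visit 3 → queue [4, 5, 11, 12, 13, 15, 10, 2]
Visit 4; enqueue 7 → queue [5, 11, 12, 13, 15, 10, 2, 7]
Visit 5; enqueue 9 → queue [11, 12, 13, 15, 10, 2, 7, 9]
Visit 11 → queue [12, 13, 15, 10, 2, 7, 9]
Visit 12 → queue [13, 15, 10, 2, 7, 9]
Visit 13 → queue [15, 10, 2, 7, 9]
Visit 15 → queue [10, 2, 7, 9]
Visit 10 → queue [2, 7, 9]
Visit 2 → queue [7, 9]
Visit 7 → queue [9]
Visit 9 → queue []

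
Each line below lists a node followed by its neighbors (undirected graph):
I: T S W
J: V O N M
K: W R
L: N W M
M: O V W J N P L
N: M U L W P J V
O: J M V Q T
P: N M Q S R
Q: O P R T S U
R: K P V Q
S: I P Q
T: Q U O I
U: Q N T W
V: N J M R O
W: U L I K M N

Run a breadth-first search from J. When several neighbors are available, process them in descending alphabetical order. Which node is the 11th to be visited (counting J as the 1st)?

P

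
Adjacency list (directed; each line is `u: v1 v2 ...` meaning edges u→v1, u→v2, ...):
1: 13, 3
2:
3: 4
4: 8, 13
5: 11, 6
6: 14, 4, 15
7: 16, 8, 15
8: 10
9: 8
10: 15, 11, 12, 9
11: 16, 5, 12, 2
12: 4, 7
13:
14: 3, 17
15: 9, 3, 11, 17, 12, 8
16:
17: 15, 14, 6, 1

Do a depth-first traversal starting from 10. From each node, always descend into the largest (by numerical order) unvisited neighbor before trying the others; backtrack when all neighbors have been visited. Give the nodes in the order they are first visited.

Visit 10
10 → 15
15 → 17
17 → 14
14 → 3
3 → 4
4 → 13
4 → 8
17 → 6
17 → 1
15 → 12
12 → 7
7 → 16
15 → 11
11 → 5
11 → 2
15 → 9

10 -> 15 -> 17 -> 14 -> 3 -> 4 -> 13 -> 8 -> 6 -> 1 -> 12 -> 7 -> 16 -> 11 -> 5 -> 2 -> 9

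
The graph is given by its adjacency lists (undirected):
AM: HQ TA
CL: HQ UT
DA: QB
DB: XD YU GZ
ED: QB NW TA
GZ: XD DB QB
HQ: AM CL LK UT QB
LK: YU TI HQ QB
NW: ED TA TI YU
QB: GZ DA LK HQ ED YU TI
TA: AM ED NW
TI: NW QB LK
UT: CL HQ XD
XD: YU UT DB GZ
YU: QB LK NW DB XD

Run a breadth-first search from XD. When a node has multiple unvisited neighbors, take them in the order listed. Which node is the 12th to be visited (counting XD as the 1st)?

ED

Visit XD; enqueue YU, UT, DB, GZ → queue [YU, UT, DB, GZ]
Visit YU; enqueue QB, LK, NW → queue [UT, DB, GZ, QB, LK, NW]
Visit UT; enqueue CL, HQ → queue [DB, GZ, QB, LK, NW, CL, HQ]
Visit DB → queue [GZ, QB, LK, NW, CL, HQ]
Visit GZ → queue [QB, LK, NW, CL, HQ]
Visit QB; enqueue DA, ED, TI → queue [LK, NW, CL, HQ, DA, ED, TI]
Visit LK → queue [NW, CL, HQ, DA, ED, TI]
Visit NW; enqueue TA → queue [CL, HQ, DA, ED, TI, TA]
Visit CL → queue [HQ, DA, ED, TI, TA]
Visit HQ; enqueue AM → queue [DA, ED, TI, TA, AM]
Visit DA → queue [ED, TI, TA, AM]
Visit ED → queue [TI, TA, AM]
Visit TI → queue [TA, AM]
Visit TA → queue [AM]
Visit AM → queue []

Visit order: XD, YU, UT, DB, GZ, QB, LK, NW, CL, HQ, DA, ED, TI, TA, AM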